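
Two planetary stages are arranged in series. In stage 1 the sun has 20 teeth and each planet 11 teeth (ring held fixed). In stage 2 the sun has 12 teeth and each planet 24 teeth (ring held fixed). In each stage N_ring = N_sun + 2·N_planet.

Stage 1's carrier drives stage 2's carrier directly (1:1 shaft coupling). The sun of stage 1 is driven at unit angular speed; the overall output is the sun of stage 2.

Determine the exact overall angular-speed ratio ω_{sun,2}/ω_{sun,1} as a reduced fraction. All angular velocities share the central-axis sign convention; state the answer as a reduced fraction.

60/31

Stage 1: N_ring = 20 + 2·11 = 42
Stage 1: 20(ω_s−ω_c) = −42(ω_r−ω_c),  ω_r=0, ω_s=1
Stage 1: 20(1−ω_c) = −42(0−ω_c)  ⇒  62ω_c = 20  ⇒  ω_c = 10/31
  ⇒ ω_c¹/ω_s¹ = 10/31
Stage 2: N_ring = 12 + 2·24 = 60
Stage 2: 12(ω_s−ω_c) = −60(ω_r−ω_c),  ω_r=0, ω_c=1
Stage 2: ω_s = 1 − (60/12)(0−1) = 6
  ⇒ ω_s²/ω_c² = 6
Coupling ω_c² = ω_c¹ ⇒ overall = 10/31 × 6 = 60/31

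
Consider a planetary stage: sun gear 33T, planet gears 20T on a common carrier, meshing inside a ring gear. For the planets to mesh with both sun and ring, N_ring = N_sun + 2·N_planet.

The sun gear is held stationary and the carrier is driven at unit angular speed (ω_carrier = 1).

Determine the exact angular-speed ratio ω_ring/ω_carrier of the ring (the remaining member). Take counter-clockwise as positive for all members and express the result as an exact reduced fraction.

N_ring = 33 + 2·20 = 73
33(ω_s−ω_c) = −73(ω_r−ω_c),  ω_s=0, ω_c=1
ω_r = 1 − (33/73)(0−1) = 106/73
ω_r/ω_c = 106/73

106/73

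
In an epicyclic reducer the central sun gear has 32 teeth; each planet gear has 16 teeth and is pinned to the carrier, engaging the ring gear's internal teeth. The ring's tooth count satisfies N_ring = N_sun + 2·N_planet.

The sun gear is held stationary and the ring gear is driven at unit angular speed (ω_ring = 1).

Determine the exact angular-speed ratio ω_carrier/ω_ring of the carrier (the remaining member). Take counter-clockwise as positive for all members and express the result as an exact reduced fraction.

N_ring = 32 + 2·16 = 64
32(ω_s−ω_c) = −64(ω_r−ω_c),  ω_s=0, ω_r=1
32(0−ω_c) = −64(1−ω_c)  ⇒  96ω_c = 64  ⇒  ω_c = 2/3
ω_c/ω_r = 2/3

2/3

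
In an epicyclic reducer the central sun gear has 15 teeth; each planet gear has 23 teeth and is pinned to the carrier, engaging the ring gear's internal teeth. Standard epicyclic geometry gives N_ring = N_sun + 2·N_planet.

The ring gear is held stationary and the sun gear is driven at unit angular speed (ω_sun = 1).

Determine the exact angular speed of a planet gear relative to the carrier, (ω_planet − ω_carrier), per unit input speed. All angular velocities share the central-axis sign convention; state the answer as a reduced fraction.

-915/1748

N_ring = 15 + 2·23 = 61
15(ω_s−ω_c) = −61(ω_r−ω_c),  ω_r=0, ω_s=1
15(1−ω_c) = −61(0−ω_c)  ⇒  76ω_c = 15  ⇒  ω_c = 15/76
sun–planet: 15·(1−15/76) = −23·(ω_p−ω_c)  ⇒  ω_p−ω_c = −(15/23)·(61/76) = -915/1748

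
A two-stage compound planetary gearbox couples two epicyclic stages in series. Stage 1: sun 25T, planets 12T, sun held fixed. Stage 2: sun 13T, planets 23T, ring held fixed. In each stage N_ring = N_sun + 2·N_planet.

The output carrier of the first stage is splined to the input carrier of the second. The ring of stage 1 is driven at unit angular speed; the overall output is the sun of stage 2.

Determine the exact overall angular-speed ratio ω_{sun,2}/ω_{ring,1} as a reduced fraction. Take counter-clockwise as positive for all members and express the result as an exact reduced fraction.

1764/481

Stage 1: N_ring = 25 + 2·12 = 49
Stage 1: 25(ω_s−ω_c) = −49(ω_r−ω_c),  ω_s=0, ω_r=1
Stage 1: 25(0−ω_c) = −49(1−ω_c)  ⇒  74ω_c = 49  ⇒  ω_c = 49/74
  ⇒ ω_c¹/ω_r¹ = 49/74
Stage 2: N_ring = 13 + 2·23 = 59
Stage 2: 13(ω_s−ω_c) = −59(ω_r−ω_c),  ω_r=0, ω_c=1
Stage 2: ω_s = 1 − (59/13)(0−1) = 72/13
  ⇒ ω_s²/ω_c² = 72/13
Coupling ω_c² = ω_c¹ ⇒ overall = 49/74 × 72/13 = 1764/481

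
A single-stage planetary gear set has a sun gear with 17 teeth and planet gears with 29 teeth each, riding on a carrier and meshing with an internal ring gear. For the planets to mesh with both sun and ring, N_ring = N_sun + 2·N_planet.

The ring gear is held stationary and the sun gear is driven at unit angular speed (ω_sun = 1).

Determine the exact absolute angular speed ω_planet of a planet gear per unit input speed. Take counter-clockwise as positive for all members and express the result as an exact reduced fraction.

N_ring = 17 + 2·29 = 75
17(ω_s−ω_c) = −75(ω_r−ω_c),  ω_r=0, ω_s=1
17(1−ω_c) = −75(0−ω_c)  ⇒  92ω_c = 17  ⇒  ω_c = 17/92
sun–planet: 17·(1−17/92) = −29·(ω_p−ω_c)  ⇒  ω_p−ω_c = −(17/29)·(75/92) = -1275/2668
ω_p = 17/92 − 1275/2668 = -17/58

-17/58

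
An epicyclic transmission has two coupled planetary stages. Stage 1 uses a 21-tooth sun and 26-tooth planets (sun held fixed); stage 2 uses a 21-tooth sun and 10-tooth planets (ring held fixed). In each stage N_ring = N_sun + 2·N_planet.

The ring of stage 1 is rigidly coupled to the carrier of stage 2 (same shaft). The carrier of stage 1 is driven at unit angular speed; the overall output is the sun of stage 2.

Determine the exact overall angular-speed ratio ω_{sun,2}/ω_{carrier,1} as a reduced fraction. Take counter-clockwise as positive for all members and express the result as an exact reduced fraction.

5828/1533

Stage 1: N_ring = 21 + 2·26 = 73
Stage 1: 21(ω_s−ω_c) = −73(ω_r−ω_c),  ω_s=0, ω_c=1
Stage 1: ω_r = 1 − (21/73)(0−1) = 94/73
  ⇒ ω_r¹/ω_c¹ = 94/73
Stage 2: N_ring = 21 + 2·10 = 41
Stage 2: 21(ω_s−ω_c) = −41(ω_r−ω_c),  ω_r=0, ω_c=1
Stage 2: ω_s = 1 − (41/21)(0−1) = 62/21
  ⇒ ω_s²/ω_c² = 62/21
Coupling ω_c² = ω_r¹ ⇒ overall = 94/73 × 62/21 = 5828/1533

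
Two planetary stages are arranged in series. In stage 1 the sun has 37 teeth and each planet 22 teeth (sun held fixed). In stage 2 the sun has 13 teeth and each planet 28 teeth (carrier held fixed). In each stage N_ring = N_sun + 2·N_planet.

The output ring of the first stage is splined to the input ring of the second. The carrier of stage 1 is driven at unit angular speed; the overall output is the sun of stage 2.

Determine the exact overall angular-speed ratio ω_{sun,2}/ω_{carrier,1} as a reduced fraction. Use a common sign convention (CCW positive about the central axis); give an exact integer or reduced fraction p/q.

-2714/351

Stage 1: N_ring = 37 + 2·22 = 81
Stage 1: 37(ω_s−ω_c) = −81(ω_r−ω_c),  ω_s=0, ω_c=1
Stage 1: ω_r = 1 − (37/81)(0−1) = 118/81
  ⇒ ω_r¹/ω_c¹ = 118/81
Stage 2: N_ring = 13 + 2·28 = 69
Stage 2: 13(ω_s−ω_c) = −69(ω_r−ω_c),  ω_c=0, ω_r=1
Stage 2: ω_s = 0 − (69/13)(1−0) = -69/13
  ⇒ ω_s²/ω_r² = -69/13
Coupling ω_r² = ω_r¹ ⇒ overall = 118/81 × -69/13 = -2714/351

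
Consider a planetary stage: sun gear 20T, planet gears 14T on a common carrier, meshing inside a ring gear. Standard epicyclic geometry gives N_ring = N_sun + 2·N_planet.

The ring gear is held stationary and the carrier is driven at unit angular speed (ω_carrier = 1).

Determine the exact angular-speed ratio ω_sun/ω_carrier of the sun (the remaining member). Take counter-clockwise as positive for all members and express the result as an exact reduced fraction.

N_ring = 20 + 2·14 = 48
20(ω_s−ω_c) = −48(ω_r−ω_c),  ω_r=0, ω_c=1
ω_s = 1 − (48/20)(0−1) = 17/5
ω_s/ω_c = 17/5

17/5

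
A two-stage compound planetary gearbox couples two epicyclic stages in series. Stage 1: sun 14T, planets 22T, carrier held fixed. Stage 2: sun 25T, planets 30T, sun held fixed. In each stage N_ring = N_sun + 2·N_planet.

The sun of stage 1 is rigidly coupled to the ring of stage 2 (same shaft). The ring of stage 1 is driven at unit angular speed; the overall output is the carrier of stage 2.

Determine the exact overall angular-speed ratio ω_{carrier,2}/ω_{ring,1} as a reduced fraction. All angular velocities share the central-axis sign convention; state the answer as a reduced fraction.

Stage 1: N_ring = 14 + 2·22 = 58
Stage 1: 14(ω_s−ω_c) = −58(ω_r−ω_c),  ω_c=0, ω_r=1
Stage 1: ω_s = 0 − (58/14)(1−0) = -29/7
  ⇒ ω_s¹/ω_r¹ = -29/7
Stage 2: N_ring = 25 + 2·30 = 85
Stage 2: 25(ω_s−ω_c) = −85(ω_r−ω_c),  ω_s=0, ω_r=1
Stage 2: 25(0−ω_c) = −85(1−ω_c)  ⇒  110ω_c = 85  ⇒  ω_c = 17/22
  ⇒ ω_c²/ω_r² = 17/22
Coupling ω_r² = ω_s¹ ⇒ overall = -29/7 × 17/22 = -493/154

-493/154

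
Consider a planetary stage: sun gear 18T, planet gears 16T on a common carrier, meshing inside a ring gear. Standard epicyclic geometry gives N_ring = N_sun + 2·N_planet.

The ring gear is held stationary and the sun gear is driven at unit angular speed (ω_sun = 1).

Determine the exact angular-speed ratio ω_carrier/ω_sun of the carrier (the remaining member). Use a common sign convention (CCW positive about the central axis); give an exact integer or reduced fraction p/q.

9/34

N_ring = 18 + 2·16 = 50
18(ω_s−ω_c) = −50(ω_r−ω_c),  ω_r=0, ω_s=1
18(1−ω_c) = −50(0−ω_c)  ⇒  68ω_c = 18  ⇒  ω_c = 9/34
ω_c/ω_s = 9/34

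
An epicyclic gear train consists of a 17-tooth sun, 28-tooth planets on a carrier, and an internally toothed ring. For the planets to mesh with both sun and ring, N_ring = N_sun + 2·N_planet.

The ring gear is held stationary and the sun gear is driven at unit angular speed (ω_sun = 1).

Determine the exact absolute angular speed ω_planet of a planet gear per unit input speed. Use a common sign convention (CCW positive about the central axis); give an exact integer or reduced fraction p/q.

-17/56

N_ring = 17 + 2·28 = 73
17(ω_s−ω_c) = −73(ω_r−ω_c),  ω_r=0, ω_s=1
17(1−ω_c) = −73(0−ω_c)  ⇒  90ω_c = 17  ⇒  ω_c = 17/90
sun–planet: 17·(1−17/90) = −28·(ω_p−ω_c)  ⇒  ω_p−ω_c = −(17/28)·(73/90) = -1241/2520
ω_p = 17/90 − 1241/2520 = -17/56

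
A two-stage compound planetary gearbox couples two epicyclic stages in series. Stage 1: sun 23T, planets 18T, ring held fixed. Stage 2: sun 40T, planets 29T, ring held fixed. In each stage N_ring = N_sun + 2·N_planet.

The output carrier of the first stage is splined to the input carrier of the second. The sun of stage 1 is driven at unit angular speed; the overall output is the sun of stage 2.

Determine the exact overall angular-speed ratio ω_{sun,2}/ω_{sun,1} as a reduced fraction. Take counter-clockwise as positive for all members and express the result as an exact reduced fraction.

1587/1640

Stage 1: N_ring = 23 + 2·18 = 59
Stage 1: 23(ω_s−ω_c) = −59(ω_r−ω_c),  ω_r=0, ω_s=1
Stage 1: 23(1−ω_c) = −59(0−ω_c)  ⇒  82ω_c = 23  ⇒  ω_c = 23/82
  ⇒ ω_c¹/ω_s¹ = 23/82
Stage 2: N_ring = 40 + 2·29 = 98
Stage 2: 40(ω_s−ω_c) = −98(ω_r−ω_c),  ω_r=0, ω_c=1
Stage 2: ω_s = 1 − (98/40)(0−1) = 69/20
  ⇒ ω_s²/ω_c² = 69/20
Coupling ω_c² = ω_c¹ ⇒ overall = 23/82 × 69/20 = 1587/1640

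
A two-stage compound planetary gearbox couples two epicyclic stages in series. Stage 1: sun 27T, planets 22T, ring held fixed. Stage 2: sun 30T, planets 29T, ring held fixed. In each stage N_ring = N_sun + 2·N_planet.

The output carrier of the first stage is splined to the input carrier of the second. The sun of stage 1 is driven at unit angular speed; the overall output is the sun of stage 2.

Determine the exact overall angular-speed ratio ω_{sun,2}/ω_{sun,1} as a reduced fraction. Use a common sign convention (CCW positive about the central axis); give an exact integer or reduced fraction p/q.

Stage 1: N_ring = 27 + 2·22 = 71
Stage 1: 27(ω_s−ω_c) = −71(ω_r−ω_c),  ω_r=0, ω_s=1
Stage 1: 27(1−ω_c) = −71(0−ω_c)  ⇒  98ω_c = 27  ⇒  ω_c = 27/98
  ⇒ ω_c¹/ω_s¹ = 27/98
Stage 2: N_ring = 30 + 2·29 = 88
Stage 2: 30(ω_s−ω_c) = −88(ω_r−ω_c),  ω_r=0, ω_c=1
Stage 2: ω_s = 1 − (88/30)(0−1) = 59/15
  ⇒ ω_s²/ω_c² = 59/15
Coupling ω_c² = ω_c¹ ⇒ overall = 27/98 × 59/15 = 531/490

531/490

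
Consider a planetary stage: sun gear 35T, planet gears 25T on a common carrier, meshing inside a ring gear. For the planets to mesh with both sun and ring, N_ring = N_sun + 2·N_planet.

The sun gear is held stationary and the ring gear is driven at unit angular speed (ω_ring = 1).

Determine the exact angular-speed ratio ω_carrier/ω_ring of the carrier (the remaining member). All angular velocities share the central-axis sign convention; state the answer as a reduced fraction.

17/24

N_ring = 35 + 2·25 = 85
35(ω_s−ω_c) = −85(ω_r−ω_c),  ω_s=0, ω_r=1
35(0−ω_c) = −85(1−ω_c)  ⇒  120ω_c = 85  ⇒  ω_c = 17/24
ω_c/ω_r = 17/24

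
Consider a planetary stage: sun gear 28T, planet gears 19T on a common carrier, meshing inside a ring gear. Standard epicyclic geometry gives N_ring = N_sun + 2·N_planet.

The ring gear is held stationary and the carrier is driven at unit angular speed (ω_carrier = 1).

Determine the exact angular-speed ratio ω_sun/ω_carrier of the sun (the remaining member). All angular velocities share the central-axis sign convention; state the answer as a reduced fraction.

47/14

N_ring = 28 + 2·19 = 66
28(ω_s−ω_c) = −66(ω_r−ω_c),  ω_r=0, ω_c=1
ω_s = 1 − (66/28)(0−1) = 47/14
ω_s/ω_c = 47/14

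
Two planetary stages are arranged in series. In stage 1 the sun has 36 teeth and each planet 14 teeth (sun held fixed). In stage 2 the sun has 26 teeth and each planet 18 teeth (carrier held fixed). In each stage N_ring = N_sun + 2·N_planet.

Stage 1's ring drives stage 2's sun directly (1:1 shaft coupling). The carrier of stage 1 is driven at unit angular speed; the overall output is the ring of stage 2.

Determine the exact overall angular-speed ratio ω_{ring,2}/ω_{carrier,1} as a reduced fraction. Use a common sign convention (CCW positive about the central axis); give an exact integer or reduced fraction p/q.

-325/496

Stage 1: N_ring = 36 + 2·14 = 64
Stage 1: 36(ω_s−ω_c) = −64(ω_r−ω_c),  ω_s=0, ω_c=1
Stage 1: ω_r = 1 − (36/64)(0−1) = 25/16
  ⇒ ω_r¹/ω_c¹ = 25/16
Stage 2: N_ring = 26 + 2·18 = 62
Stage 2: 26(ω_s−ω_c) = −62(ω_r−ω_c),  ω_c=0, ω_s=1
Stage 2: ω_r = 0 − (26/62)(1−0) = -13/31
  ⇒ ω_r²/ω_s² = -13/31
Coupling ω_s² = ω_r¹ ⇒ overall = 25/16 × -13/31 = -325/496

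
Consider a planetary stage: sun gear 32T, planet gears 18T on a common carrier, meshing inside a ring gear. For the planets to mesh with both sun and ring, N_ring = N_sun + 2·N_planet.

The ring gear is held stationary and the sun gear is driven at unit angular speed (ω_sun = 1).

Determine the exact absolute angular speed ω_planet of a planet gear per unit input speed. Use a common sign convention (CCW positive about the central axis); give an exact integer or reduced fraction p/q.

N_ring = 32 + 2·18 = 68
32(ω_s−ω_c) = −68(ω_r−ω_c),  ω_r=0, ω_s=1
32(1−ω_c) = −68(0−ω_c)  ⇒  100ω_c = 32  ⇒  ω_c = 8/25
sun–planet: 32·(1−8/25) = −18·(ω_p−ω_c)  ⇒  ω_p−ω_c = −(32/18)·(17/25) = -272/225
ω_p = 8/25 − 272/225 = -8/9

-8/9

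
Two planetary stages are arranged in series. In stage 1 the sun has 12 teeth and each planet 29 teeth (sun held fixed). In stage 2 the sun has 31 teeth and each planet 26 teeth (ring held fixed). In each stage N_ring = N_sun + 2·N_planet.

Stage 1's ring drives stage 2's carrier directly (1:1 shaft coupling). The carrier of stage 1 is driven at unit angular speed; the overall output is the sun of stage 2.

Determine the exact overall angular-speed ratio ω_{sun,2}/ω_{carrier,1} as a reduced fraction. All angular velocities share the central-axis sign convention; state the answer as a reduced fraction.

Stage 1: N_ring = 12 + 2·29 = 70
Stage 1: 12(ω_s−ω_c) = −70(ω_r−ω_c),  ω_s=0, ω_c=1
Stage 1: ω_r = 1 − (12/70)(0−1) = 41/35
  ⇒ ω_r¹/ω_c¹ = 41/35
Stage 2: N_ring = 31 + 2·26 = 83
Stage 2: 31(ω_s−ω_c) = −83(ω_r−ω_c),  ω_r=0, ω_c=1
Stage 2: ω_s = 1 − (83/31)(0−1) = 114/31
  ⇒ ω_s²/ω_c² = 114/31
Coupling ω_c² = ω_r¹ ⇒ overall = 41/35 × 114/31 = 4674/1085

4674/1085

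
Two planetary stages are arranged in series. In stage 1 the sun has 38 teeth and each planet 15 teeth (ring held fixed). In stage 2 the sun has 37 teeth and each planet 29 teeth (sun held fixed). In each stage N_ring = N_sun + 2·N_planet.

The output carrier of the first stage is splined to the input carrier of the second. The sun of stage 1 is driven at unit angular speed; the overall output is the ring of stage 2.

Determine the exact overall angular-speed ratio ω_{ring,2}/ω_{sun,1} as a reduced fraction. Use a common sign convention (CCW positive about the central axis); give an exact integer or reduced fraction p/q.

132/265

Stage 1: N_ring = 38 + 2·15 = 68
Stage 1: 38(ω_s−ω_c) = −68(ω_r−ω_c),  ω_r=0, ω_s=1
Stage 1: 38(1−ω_c) = −68(0−ω_c)  ⇒  106ω_c = 38  ⇒  ω_c = 19/53
  ⇒ ω_c¹/ω_s¹ = 19/53
Stage 2: N_ring = 37 + 2·29 = 95
Stage 2: 37(ω_s−ω_c) = −95(ω_r−ω_c),  ω_s=0, ω_c=1
Stage 2: ω_r = 1 − (37/95)(0−1) = 132/95
  ⇒ ω_r²/ω_c² = 132/95
Coupling ω_c² = ω_c¹ ⇒ overall = 19/53 × 132/95 = 132/265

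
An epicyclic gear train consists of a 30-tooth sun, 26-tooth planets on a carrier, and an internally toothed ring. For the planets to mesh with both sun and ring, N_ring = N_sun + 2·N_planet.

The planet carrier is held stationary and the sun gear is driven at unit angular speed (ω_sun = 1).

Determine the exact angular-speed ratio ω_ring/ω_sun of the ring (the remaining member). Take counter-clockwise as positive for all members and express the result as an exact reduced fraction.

N_ring = 30 + 2·26 = 82
30(ω_s−ω_c) = −82(ω_r−ω_c),  ω_c=0, ω_s=1
ω_r = 0 − (30/82)(1−0) = -15/41
ω_r/ω_s = -15/41

-15/41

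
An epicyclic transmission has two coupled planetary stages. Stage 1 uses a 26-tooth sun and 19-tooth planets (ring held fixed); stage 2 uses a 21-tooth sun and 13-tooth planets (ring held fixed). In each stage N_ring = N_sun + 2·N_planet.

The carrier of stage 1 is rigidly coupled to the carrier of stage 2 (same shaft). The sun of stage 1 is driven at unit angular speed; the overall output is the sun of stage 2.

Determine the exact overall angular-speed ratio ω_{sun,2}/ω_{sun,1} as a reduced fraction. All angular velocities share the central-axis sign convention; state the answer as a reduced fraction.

Stage 1: N_ring = 26 + 2·19 = 64
Stage 1: 26(ω_s−ω_c) = −64(ω_r−ω_c),  ω_r=0, ω_s=1
Stage 1: 26(1−ω_c) = −64(0−ω_c)  ⇒  90ω_c = 26  ⇒  ω_c = 13/45
  ⇒ ω_c¹/ω_s¹ = 13/45
Stage 2: N_ring = 21 + 2·13 = 47
Stage 2: 21(ω_s−ω_c) = −47(ω_r−ω_c),  ω_r=0, ω_c=1
Stage 2: ω_s = 1 − (47/21)(0−1) = 68/21
  ⇒ ω_s²/ω_c² = 68/21
Coupling ω_c² = ω_c¹ ⇒ overall = 13/45 × 68/21 = 884/945

884/945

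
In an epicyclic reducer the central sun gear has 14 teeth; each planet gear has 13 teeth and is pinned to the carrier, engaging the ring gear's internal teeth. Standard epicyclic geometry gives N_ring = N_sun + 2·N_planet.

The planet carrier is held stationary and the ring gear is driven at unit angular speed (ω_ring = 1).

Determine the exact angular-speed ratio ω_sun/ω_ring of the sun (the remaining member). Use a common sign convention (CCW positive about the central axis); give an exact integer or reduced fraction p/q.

N_ring = 14 + 2·13 = 40
14(ω_s−ω_c) = −40(ω_r−ω_c),  ω_c=0, ω_r=1
ω_s = 0 − (40/14)(1−0) = -20/7
ω_s/ω_r = -20/7

-20/7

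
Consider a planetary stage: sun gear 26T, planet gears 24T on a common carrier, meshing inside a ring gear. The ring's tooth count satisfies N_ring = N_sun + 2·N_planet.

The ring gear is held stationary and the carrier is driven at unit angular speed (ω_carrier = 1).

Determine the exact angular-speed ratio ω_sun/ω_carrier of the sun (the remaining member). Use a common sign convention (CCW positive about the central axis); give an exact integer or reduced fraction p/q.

50/13

N_ring = 26 + 2·24 = 74
26(ω_s−ω_c) = −74(ω_r−ω_c),  ω_r=0, ω_c=1
ω_s = 1 − (74/26)(0−1) = 50/13
ω_s/ω_c = 50/13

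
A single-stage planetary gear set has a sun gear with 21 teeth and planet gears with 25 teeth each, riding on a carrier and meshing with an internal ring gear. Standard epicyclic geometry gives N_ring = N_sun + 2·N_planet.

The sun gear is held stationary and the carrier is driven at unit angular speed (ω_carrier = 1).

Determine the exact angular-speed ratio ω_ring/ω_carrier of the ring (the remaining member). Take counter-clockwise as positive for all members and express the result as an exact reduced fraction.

N_ring = 21 + 2·25 = 71
21(ω_s−ω_c) = −71(ω_r−ω_c),  ω_s=0, ω_c=1
ω_r = 1 − (21/71)(0−1) = 92/71
ω_r/ω_c = 92/71

92/71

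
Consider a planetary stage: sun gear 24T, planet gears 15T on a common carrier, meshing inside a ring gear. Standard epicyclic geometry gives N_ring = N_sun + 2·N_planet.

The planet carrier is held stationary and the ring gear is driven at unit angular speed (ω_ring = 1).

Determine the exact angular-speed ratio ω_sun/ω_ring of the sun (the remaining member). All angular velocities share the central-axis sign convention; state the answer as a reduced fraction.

N_ring = 24 + 2·15 = 54
24(ω_s−ω_c) = −54(ω_r−ω_c),  ω_c=0, ω_r=1
ω_s = 0 − (54/24)(1−0) = -9/4
ω_s/ω_r = -9/4

-9/4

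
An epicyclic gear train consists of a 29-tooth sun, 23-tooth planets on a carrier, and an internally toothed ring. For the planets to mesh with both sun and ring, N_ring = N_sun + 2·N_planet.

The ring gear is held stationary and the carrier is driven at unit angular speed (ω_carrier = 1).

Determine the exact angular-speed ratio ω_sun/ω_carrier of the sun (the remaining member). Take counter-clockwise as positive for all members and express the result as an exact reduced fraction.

N_ring = 29 + 2·23 = 75
29(ω_s−ω_c) = −75(ω_r−ω_c),  ω_r=0, ω_c=1
ω_s = 1 − (75/29)(0−1) = 104/29
ω_s/ω_c = 104/29

104/29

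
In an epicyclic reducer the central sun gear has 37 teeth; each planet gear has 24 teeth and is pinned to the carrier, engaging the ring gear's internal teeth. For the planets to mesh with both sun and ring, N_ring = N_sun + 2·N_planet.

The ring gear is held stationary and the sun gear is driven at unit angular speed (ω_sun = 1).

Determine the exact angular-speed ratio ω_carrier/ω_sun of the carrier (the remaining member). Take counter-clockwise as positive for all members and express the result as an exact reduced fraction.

37/122

N_ring = 37 + 2·24 = 85
37(ω_s−ω_c) = −85(ω_r−ω_c),  ω_r=0, ω_s=1
37(1−ω_c) = −85(0−ω_c)  ⇒  122ω_c = 37  ⇒  ω_c = 37/122
ω_c/ω_s = 37/122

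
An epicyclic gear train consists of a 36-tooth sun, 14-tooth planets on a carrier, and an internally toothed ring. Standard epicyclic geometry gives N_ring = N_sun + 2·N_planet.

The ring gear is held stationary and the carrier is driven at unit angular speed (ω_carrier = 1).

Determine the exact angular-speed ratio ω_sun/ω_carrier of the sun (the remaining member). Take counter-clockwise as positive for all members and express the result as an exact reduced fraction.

N_ring = 36 + 2·14 = 64
36(ω_s−ω_c) = −64(ω_r−ω_c),  ω_r=0, ω_c=1
ω_s = 1 − (64/36)(0−1) = 25/9
ω_s/ω_c = 25/9

25/9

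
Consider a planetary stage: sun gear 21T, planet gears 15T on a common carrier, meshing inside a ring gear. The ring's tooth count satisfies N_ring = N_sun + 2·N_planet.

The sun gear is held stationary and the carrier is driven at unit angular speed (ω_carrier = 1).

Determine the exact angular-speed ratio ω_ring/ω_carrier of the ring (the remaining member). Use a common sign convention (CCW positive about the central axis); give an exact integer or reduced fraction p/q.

24/17

N_ring = 21 + 2·15 = 51
21(ω_s−ω_c) = −51(ω_r−ω_c),  ω_s=0, ω_c=1
ω_r = 1 − (21/51)(0−1) = 24/17
ω_r/ω_c = 24/17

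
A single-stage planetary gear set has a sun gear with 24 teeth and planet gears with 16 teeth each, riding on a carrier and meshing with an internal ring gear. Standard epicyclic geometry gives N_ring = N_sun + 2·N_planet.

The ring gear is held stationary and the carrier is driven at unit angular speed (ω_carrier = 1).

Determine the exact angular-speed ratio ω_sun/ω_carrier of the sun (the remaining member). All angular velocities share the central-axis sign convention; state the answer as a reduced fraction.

10/3

N_ring = 24 + 2·16 = 56
24(ω_s−ω_c) = −56(ω_r−ω_c),  ω_r=0, ω_c=1
ω_s = 1 − (56/24)(0−1) = 10/3
ω_s/ω_c = 10/3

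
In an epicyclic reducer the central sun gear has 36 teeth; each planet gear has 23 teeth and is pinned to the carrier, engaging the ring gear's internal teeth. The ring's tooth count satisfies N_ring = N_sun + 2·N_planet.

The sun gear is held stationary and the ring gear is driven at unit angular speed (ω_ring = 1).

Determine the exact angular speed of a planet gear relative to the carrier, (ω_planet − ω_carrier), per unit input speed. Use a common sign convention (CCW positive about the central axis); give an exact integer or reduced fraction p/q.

1476/1357

N_ring = 36 + 2·23 = 82
36(ω_s−ω_c) = −82(ω_r−ω_c),  ω_s=0, ω_r=1
36(0−ω_c) = −82(1−ω_c)  ⇒  118ω_c = 82  ⇒  ω_c = 41/59
sun–planet: 36·(0−41/59) = −23·(ω_p−ω_c)  ⇒  ω_p−ω_c = −(36/23)·(-41/59) = 1476/1357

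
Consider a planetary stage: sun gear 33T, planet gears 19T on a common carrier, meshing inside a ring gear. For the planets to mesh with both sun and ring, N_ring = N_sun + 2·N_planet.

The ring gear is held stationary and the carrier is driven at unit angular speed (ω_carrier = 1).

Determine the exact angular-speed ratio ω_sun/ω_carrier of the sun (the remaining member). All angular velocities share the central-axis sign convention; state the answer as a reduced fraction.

N_ring = 33 + 2·19 = 71
33(ω_s−ω_c) = −71(ω_r−ω_c),  ω_r=0, ω_c=1
ω_s = 1 − (71/33)(0−1) = 104/33
ω_s/ω_c = 104/33

104/33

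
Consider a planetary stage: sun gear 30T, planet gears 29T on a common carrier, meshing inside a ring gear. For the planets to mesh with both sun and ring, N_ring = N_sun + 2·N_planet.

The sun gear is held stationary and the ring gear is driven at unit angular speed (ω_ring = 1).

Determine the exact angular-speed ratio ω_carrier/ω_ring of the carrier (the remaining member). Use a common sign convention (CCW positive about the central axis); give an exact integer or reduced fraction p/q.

N_ring = 30 + 2·29 = 88
30(ω_s−ω_c) = −88(ω_r−ω_c),  ω_s=0, ω_r=1
30(0−ω_c) = −88(1−ω_c)  ⇒  118ω_c = 88  ⇒  ω_c = 44/59
ω_c/ω_r = 44/59

44/59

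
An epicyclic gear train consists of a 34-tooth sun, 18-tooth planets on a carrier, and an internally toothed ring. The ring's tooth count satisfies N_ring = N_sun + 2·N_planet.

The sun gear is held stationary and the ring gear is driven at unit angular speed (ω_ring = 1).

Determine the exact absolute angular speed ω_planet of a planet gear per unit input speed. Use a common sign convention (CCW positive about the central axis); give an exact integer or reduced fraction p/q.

35/18

N_ring = 34 + 2·18 = 70
34(ω_s−ω_c) = −70(ω_r−ω_c),  ω_s=0, ω_r=1
34(0−ω_c) = −70(1−ω_c)  ⇒  104ω_c = 70  ⇒  ω_c = 35/52
sun–planet: 34·(0−35/52) = −18·(ω_p−ω_c)  ⇒  ω_p−ω_c = −(34/18)·(-35/52) = 595/468
ω_p = 35/52 + 595/468 = 35/18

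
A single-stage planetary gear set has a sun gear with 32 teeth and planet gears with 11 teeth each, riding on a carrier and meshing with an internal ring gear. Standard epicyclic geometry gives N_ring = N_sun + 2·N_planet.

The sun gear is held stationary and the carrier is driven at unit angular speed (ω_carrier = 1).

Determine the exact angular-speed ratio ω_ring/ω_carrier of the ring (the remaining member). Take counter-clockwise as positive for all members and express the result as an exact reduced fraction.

N_ring = 32 + 2·11 = 54
32(ω_s−ω_c) = −54(ω_r−ω_c),  ω_s=0, ω_c=1
ω_r = 1 − (32/54)(0−1) = 43/27
ω_r/ω_c = 43/27

43/27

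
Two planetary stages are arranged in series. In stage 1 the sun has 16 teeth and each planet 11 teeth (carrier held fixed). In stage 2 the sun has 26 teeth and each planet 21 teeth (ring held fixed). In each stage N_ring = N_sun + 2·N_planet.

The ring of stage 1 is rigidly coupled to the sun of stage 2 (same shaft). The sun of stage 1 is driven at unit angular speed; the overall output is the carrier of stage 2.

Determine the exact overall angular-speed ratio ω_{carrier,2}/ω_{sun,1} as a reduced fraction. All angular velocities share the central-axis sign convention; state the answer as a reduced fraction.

-104/893

Stage 1: N_ring = 16 + 2·11 = 38
Stage 1: 16(ω_s−ω_c) = −38(ω_r−ω_c),  ω_c=0, ω_s=1
Stage 1: ω_r = 0 − (16/38)(1−0) = -8/19
  ⇒ ω_r¹/ω_s¹ = -8/19
Stage 2: N_ring = 26 + 2·21 = 68
Stage 2: 26(ω_s−ω_c) = −68(ω_r−ω_c),  ω_r=0, ω_s=1
Stage 2: 26(1−ω_c) = −68(0−ω_c)  ⇒  94ω_c = 26  ⇒  ω_c = 13/47
  ⇒ ω_c²/ω_s² = 13/47
Coupling ω_s² = ω_r¹ ⇒ overall = -8/19 × 13/47 = -104/893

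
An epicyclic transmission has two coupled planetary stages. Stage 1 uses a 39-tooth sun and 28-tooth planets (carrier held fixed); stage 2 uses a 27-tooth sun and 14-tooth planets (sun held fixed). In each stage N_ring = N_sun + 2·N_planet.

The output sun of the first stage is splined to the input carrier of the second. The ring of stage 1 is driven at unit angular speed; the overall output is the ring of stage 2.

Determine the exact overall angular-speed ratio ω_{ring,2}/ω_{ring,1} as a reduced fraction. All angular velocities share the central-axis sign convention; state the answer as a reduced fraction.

-1558/429

Stage 1: N_ring = 39 + 2·28 = 95
Stage 1: 39(ω_s−ω_c) = −95(ω_r−ω_c),  ω_c=0, ω_r=1
Stage 1: ω_s = 0 − (95/39)(1−0) = -95/39
  ⇒ ω_s¹/ω_r¹ = -95/39
Stage 2: N_ring = 27 + 2·14 = 55
Stage 2: 27(ω_s−ω_c) = −55(ω_r−ω_c),  ω_s=0, ω_c=1
Stage 2: ω_r = 1 − (27/55)(0−1) = 82/55
  ⇒ ω_r²/ω_c² = 82/55
Coupling ω_c² = ω_s¹ ⇒ overall = -95/39 × 82/55 = -1558/429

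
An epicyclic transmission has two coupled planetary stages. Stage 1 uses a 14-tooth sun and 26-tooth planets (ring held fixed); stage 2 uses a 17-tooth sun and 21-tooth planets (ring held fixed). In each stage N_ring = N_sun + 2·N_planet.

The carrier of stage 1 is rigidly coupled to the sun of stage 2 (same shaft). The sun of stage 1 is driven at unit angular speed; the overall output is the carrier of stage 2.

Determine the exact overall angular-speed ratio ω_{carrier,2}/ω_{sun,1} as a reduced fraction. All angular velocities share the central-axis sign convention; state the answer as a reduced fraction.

119/3040

Stage 1: N_ring = 14 + 2·26 = 66
Stage 1: 14(ω_s−ω_c) = −66(ω_r−ω_c),  ω_r=0, ω_s=1
Stage 1: 14(1−ω_c) = −66(0−ω_c)  ⇒  80ω_c = 14  ⇒  ω_c = 7/40
  ⇒ ω_c¹/ω_s¹ = 7/40
Stage 2: N_ring = 17 + 2·21 = 59
Stage 2: 17(ω_s−ω_c) = −59(ω_r−ω_c),  ω_r=0, ω_s=1
Stage 2: 17(1−ω_c) = −59(0−ω_c)  ⇒  76ω_c = 17  ⇒  ω_c = 17/76
  ⇒ ω_c²/ω_s² = 17/76
Coupling ω_s² = ω_c¹ ⇒ overall = 7/40 × 17/76 = 119/3040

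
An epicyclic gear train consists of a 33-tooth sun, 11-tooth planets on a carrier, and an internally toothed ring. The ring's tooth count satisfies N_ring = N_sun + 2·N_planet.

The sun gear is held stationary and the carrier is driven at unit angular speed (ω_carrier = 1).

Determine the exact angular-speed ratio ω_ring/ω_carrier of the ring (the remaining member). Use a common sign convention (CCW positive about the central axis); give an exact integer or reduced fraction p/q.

N_ring = 33 + 2·11 = 55
33(ω_s−ω_c) = −55(ω_r−ω_c),  ω_s=0, ω_c=1
ω_r = 1 − (33/55)(0−1) = 8/5
ω_r/ω_c = 8/5

8/5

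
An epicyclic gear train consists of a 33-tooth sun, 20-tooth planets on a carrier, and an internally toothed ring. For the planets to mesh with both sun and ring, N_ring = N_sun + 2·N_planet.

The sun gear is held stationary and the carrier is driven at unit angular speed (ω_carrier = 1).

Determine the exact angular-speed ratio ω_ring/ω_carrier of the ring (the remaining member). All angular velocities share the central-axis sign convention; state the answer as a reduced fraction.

N_ring = 33 + 2·20 = 73
33(ω_s−ω_c) = −73(ω_r−ω_c),  ω_s=0, ω_c=1
ω_r = 1 − (33/73)(0−1) = 106/73
ω_r/ω_c = 106/73

106/73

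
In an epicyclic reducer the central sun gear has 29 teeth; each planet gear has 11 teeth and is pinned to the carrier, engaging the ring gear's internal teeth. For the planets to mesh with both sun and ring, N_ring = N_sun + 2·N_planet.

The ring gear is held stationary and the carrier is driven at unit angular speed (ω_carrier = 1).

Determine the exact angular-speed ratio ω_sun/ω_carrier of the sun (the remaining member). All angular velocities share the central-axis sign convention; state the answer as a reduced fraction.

80/29

N_ring = 29 + 2·11 = 51
29(ω_s−ω_c) = −51(ω_r−ω_c),  ω_r=0, ω_c=1
ω_s = 1 − (51/29)(0−1) = 80/29
ω_s/ω_c = 80/29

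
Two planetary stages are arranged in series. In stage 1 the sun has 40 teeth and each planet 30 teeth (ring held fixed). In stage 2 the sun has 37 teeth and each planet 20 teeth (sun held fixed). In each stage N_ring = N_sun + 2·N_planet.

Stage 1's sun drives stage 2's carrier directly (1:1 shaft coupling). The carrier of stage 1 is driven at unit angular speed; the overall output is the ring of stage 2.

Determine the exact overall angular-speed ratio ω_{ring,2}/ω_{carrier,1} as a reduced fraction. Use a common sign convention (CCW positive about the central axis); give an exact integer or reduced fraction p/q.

57/11

Stage 1: N_ring = 40 + 2·30 = 100
Stage 1: 40(ω_s−ω_c) = −100(ω_r−ω_c),  ω_r=0, ω_c=1
Stage 1: ω_s = 1 − (100/40)(0−1) = 7/2
  ⇒ ω_s¹/ω_c¹ = 7/2
Stage 2: N_ring = 37 + 2·20 = 77
Stage 2: 37(ω_s−ω_c) = −77(ω_r−ω_c),  ω_s=0, ω_c=1
Stage 2: ω_r = 1 − (37/77)(0−1) = 114/77
  ⇒ ω_r²/ω_c² = 114/77
Coupling ω_c² = ω_s¹ ⇒ overall = 7/2 × 114/77 = 57/11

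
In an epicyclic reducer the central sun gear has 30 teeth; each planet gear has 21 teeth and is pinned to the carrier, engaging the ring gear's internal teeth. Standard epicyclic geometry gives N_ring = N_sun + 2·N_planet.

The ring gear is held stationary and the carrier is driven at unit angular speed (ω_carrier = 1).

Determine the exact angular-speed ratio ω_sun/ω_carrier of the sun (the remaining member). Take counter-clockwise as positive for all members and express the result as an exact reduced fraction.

N_ring = 30 + 2·21 = 72
30(ω_s−ω_c) = −72(ω_r−ω_c),  ω_r=0, ω_c=1
ω_s = 1 − (72/30)(0−1) = 17/5
ω_s/ω_c = 17/5

17/5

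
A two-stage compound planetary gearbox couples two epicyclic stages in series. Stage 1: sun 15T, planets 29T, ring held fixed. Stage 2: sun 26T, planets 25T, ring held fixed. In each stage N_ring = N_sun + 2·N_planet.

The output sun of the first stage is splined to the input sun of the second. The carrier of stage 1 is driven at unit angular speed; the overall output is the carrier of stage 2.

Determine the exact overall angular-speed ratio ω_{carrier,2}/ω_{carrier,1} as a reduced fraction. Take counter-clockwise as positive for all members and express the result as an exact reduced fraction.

Stage 1: N_ring = 15 + 2·29 = 73
Stage 1: 15(ω_s−ω_c) = −73(ω_r−ω_c),  ω_r=0, ω_c=1
Stage 1: ω_s = 1 − (73/15)(0−1) = 88/15
  ⇒ ω_s¹/ω_c¹ = 88/15
Stage 2: N_ring = 26 + 2·25 = 76
Stage 2: 26(ω_s−ω_c) = −76(ω_r−ω_c),  ω_r=0, ω_s=1
Stage 2: 26(1−ω_c) = −76(0−ω_c)  ⇒  102ω_c = 26  ⇒  ω_c = 13/51
  ⇒ ω_c²/ω_s² = 13/51
Coupling ω_s² = ω_s¹ ⇒ overall = 88/15 × 13/51 = 1144/765

1144/765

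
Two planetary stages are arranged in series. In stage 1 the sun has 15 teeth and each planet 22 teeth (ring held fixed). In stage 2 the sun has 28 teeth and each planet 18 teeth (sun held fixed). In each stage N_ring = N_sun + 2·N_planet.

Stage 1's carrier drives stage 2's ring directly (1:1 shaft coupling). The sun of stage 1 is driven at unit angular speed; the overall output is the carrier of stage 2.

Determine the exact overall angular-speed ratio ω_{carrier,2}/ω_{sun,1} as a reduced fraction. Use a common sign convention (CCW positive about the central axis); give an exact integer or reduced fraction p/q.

Stage 1: N_ring = 15 + 2·22 = 59
Stage 1: 15(ω_s−ω_c) = −59(ω_r−ω_c),  ω_r=0, ω_s=1
Stage 1: 15(1−ω_c) = −59(0−ω_c)  ⇒  74ω_c = 15  ⇒  ω_c = 15/74
  ⇒ ω_c¹/ω_s¹ = 15/74
Stage 2: N_ring = 28 + 2·18 = 64
Stage 2: 28(ω_s−ω_c) = −64(ω_r−ω_c),  ω_s=0, ω_r=1
Stage 2: 28(0−ω_c) = −64(1−ω_c)  ⇒  92ω_c = 64  ⇒  ω_c = 16/23
  ⇒ ω_c²/ω_r² = 16/23
Coupling ω_r² = ω_c¹ ⇒ overall = 15/74 × 16/23 = 120/851

120/851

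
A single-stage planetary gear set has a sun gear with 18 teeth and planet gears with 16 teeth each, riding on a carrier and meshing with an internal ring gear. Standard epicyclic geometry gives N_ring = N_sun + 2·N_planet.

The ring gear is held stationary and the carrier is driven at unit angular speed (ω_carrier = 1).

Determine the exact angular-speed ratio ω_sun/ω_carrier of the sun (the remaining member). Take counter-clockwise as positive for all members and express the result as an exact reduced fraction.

N_ring = 18 + 2·16 = 50
18(ω_s−ω_c) = −50(ω_r−ω_c),  ω_r=0, ω_c=1
ω_s = 1 − (50/18)(0−1) = 34/9
ω_s/ω_c = 34/9

34/9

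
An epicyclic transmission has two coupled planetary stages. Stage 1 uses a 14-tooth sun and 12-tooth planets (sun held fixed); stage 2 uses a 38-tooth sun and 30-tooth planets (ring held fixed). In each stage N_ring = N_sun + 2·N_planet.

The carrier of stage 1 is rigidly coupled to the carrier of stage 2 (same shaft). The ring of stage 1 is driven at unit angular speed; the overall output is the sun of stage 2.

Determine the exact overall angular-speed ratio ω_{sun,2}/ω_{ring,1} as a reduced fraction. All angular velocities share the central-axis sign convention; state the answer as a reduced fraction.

34/13

Stage 1: N_ring = 14 + 2·12 = 38
Stage 1: 14(ω_s−ω_c) = −38(ω_r−ω_c),  ω_s=0, ω_r=1
Stage 1: 14(0−ω_c) = −38(1−ω_c)  ⇒  52ω_c = 38  ⇒  ω_c = 19/26
  ⇒ ω_c¹/ω_r¹ = 19/26
Stage 2: N_ring = 38 + 2·30 = 98
Stage 2: 38(ω_s−ω_c) = −98(ω_r−ω_c),  ω_r=0, ω_c=1
Stage 2: ω_s = 1 − (98/38)(0−1) = 68/19
  ⇒ ω_s²/ω_c² = 68/19
Coupling ω_c² = ω_c¹ ⇒ overall = 19/26 × 68/19 = 34/13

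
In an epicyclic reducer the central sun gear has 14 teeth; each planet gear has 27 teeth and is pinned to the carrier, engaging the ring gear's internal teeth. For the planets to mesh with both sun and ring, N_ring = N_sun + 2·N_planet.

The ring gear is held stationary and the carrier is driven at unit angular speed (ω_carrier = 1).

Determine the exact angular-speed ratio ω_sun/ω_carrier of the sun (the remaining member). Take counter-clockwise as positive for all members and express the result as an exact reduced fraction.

41/7

N_ring = 14 + 2·27 = 68
14(ω_s−ω_c) = −68(ω_r−ω_c),  ω_r=0, ω_c=1
ω_s = 1 − (68/14)(0−1) = 41/7
ω_s/ω_c = 41/7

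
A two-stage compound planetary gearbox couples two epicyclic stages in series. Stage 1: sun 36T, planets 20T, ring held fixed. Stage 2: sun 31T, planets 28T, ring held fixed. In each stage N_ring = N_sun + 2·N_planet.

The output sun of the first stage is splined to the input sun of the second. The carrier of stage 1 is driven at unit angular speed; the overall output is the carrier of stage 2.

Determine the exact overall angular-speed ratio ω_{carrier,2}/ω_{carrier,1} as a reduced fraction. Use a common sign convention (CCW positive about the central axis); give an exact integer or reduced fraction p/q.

Stage 1: N_ring = 36 + 2·20 = 76
Stage 1: 36(ω_s−ω_c) = −76(ω_r−ω_c),  ω_r=0, ω_c=1
Stage 1: ω_s = 1 − (76/36)(0−1) = 28/9
  ⇒ ω_s¹/ω_c¹ = 28/9
Stage 2: N_ring = 31 + 2·28 = 87
Stage 2: 31(ω_s−ω_c) = −87(ω_r−ω_c),  ω_r=0, ω_s=1
Stage 2: 31(1−ω_c) = −87(0−ω_c)  ⇒  118ω_c = 31  ⇒  ω_c = 31/118
  ⇒ ω_c²/ω_s² = 31/118
Coupling ω_s² = ω_s¹ ⇒ overall = 28/9 × 31/118 = 434/531

434/531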